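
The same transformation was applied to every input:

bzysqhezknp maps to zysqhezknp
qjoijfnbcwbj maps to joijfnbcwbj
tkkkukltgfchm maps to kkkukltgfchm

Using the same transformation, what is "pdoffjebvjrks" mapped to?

Each output is the input with this applied: delete the first character.
Applying that to "pdoffjebvjrks" gives "doffjebvjrks".

doffjebvjrks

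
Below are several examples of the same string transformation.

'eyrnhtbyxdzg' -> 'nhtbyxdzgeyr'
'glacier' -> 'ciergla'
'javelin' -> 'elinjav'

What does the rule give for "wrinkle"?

The pattern: move the first 3 characters to the end (rotate left by 3).
Doing the same to "wrinkle": "nklewri".

nklewri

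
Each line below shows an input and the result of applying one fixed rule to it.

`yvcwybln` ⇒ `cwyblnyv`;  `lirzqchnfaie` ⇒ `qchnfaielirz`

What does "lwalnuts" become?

Rule — swap the front and back halves of the string, then move the last 2 characters to the front (rotate right by 2).
Working it through for "lwalnuts": intermediate "nutslwal", final "alnutslw".

alnutslw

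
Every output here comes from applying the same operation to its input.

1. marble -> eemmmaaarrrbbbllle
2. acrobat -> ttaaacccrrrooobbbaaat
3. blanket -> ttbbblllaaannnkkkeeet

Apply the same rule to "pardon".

What's happening: repeat every character 3 times, then move the last 2 characters to the front (rotate right by 2).
Starting from "pardon": after the first operation, "pppaaarrrdddooonnn"; after the second, "nnpppaaarrrdddooon".

nnpppaaarrrdddooon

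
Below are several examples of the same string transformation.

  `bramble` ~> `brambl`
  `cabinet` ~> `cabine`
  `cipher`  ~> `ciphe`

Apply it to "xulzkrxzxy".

The transformation: delete the last character.
For "xulzkrxzxy" the result is "xulzkrxzx".

xulzkrxzx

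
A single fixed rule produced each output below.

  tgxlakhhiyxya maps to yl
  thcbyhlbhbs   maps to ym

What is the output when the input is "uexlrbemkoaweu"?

The pattern: shift every letter 5 places forward in the alphabet (wrapping around), then keep only the first 2 characters.
Starting from "uexlrbemkoaweu": after the first operation, "zjcqwgjrptfbjz"; after the second, "zj".

zj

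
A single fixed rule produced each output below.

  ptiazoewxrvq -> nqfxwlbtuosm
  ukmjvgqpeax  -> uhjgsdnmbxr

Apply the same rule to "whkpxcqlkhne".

behmuznihekt

Looking at the pairs, the operation is to shift every letter 3 places backward in the alphabet (wrapping around), then swap the first and last characters.
For "whkpxcqlkhne", step one produces "tehmuznihekb"; step two turns that into "behmuznihekt".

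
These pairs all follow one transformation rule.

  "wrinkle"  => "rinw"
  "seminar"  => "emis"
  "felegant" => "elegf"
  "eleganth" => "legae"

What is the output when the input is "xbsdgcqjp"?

bsdgcx

The pattern: delete the last 3 characters, then move the first character to the end.
Applying both steps to "xbsdgcqjp": "xbsdgc", then "bsdgcx".
(Check on "felegant": → "feleg" → "elegf" ✓)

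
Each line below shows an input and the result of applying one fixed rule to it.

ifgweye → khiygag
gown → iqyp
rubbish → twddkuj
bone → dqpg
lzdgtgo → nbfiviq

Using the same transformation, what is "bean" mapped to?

What's happening: shift every letter 2 places forward in the alphabet (wrapping around).
So "bean" becomes "dgcp".

dgcp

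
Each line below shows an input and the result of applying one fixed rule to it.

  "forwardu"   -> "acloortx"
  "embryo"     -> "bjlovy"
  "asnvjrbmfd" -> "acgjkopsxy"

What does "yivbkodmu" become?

Looking at the pairs, the operation is to shift every letter 3 places backward in the alphabet (wrapping around), then sort the characters into alphabetical order.
On "yivbkodmu": the first step gives "vfsyhlajr", and the second then gives "afhjlrsvy".

afhjlrsvy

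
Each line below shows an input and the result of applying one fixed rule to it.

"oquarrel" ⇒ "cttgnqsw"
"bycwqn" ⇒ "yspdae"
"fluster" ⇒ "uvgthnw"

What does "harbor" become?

What's happening: move the first 3 characters to the end (rotate left by 3), then shift every letter 2 places forward in the alphabet (wrapping around).
"harbor" → "dqtjct".

dqtjct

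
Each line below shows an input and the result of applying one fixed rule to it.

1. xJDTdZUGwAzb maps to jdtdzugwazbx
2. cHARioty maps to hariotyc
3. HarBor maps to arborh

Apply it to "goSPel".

What's happening: move the first character to the end, then convert every letter to lowercase.
Starting from "goSPel": after the first operation, "oSPelg"; after the second, "ospelg".

ospelg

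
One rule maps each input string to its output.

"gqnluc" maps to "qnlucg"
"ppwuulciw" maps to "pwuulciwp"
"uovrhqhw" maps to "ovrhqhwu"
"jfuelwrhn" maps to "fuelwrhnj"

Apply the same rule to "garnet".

Looking at the pairs, the operation is to move the first character to the end.
Doing the same to "garnet": "arnetg".

arnetg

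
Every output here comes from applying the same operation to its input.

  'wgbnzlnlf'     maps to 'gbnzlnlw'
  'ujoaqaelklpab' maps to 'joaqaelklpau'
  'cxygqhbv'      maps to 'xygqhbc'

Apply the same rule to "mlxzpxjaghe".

The rule is to delete the last character, then move the first character to the end.
"mlxzpxjaghe" → "mlxzpxjagh" → "lxzpxjaghm".

lxzpxjaghm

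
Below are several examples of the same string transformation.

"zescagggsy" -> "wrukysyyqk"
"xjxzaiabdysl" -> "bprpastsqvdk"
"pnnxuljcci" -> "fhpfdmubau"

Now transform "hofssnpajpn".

Looking at the pairs, the operation is to swap each adjacent pair of characters (1↔2, 3↔4, ...), then shift every letter 8 places backward in the alphabet (wrapping around).
For "hofssnpajpn", step one produces "ohsfnsappjn"; step two turns that into "gzkxfkshhbf".
(Check on "xjxzaiabdysl": → "jxzxiabaydls" → "bprpastsqvdk" ✓)

gzkxfkshhbf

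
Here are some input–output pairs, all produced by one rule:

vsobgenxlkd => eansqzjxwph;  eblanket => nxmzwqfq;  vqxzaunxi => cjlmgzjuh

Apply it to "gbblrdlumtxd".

nnxdpxgyfjps

Rule — move the first character to the end, then shift every letter 12 places forward in the alphabet (wrapping around).
On "gbblrdlumtxd": the first step gives "bblrdlumtxdg", and the second then gives "nnxdpxgyfjps".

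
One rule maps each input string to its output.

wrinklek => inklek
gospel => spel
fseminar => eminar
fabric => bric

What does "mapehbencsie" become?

pehbencsie

Rule — delete the first 2 characters.
"mapehbencsie" → "pehbencsie".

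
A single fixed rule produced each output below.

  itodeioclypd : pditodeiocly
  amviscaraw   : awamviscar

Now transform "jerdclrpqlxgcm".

cmjerdclrpqlxg

The rule is to move the last 2 characters to the front (rotate right by 2).
So "jerdclrpqlxgcm" becomes "cmjerdclrpqlxg".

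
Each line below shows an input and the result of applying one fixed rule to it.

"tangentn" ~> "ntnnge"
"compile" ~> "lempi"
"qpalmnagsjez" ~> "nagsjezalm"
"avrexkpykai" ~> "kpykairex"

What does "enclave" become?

The rule is to delete the first 2 characters, then move the first 3 characters to the end (rotate left by 3).
Starting from "enclave": after the first operation, "clave"; after the second, "vecla".
(Check on "tangentn": → "ngentn" → "ntnnge" ✓)

vecla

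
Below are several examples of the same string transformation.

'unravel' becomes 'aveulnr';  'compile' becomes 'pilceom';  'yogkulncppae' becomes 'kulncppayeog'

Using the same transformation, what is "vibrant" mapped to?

ranvtib

Rule — swap the first and last characters, then move the first 3 characters to the end (rotate left by 3).
Starting from "vibrant": after the first operation, "tibranv"; after the second, "ranvtib".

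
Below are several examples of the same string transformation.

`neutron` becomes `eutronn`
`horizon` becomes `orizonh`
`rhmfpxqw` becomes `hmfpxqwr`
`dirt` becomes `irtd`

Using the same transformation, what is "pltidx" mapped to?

The transformation: move the first character to the end.
So "pltidx" becomes "ltidxp".

ltidxp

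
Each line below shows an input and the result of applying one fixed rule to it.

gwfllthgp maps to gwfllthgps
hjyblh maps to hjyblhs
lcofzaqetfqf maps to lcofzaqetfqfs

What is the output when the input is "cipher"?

ciphers

The pattern: append "s".
Applying that to "cipher" gives "ciphers".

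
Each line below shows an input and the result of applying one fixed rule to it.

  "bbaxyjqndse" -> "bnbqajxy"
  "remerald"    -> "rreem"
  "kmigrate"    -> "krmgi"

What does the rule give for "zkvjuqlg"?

Looking at the pairs, the operation is to delete the last 3 characters, then take characters alternately from the front and the back (1st, last, 2nd, 2nd-last, ...).
For "zkvjuqlg" the result is "zukjv".

zukjv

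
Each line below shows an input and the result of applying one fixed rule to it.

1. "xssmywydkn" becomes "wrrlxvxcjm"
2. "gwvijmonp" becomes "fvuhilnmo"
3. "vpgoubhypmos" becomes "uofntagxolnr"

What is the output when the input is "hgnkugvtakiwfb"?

gfmjtfuszjhvea

What's happening: shift every letter 1 place backward in the alphabet (wrapping around).
Doing the same to "hgnkugvtakiwfb": "gfmjtfuszjhvea".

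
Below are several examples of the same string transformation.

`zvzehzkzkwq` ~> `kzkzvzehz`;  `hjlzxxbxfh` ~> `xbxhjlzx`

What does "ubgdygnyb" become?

Each output is the input with this applied: delete the last 2 characters, then move the last 3 characters to the front (rotate right by 3).
Applying both steps to "ubgdygnyb": "ubgdygn", then "ygnubgd".

ygnubgd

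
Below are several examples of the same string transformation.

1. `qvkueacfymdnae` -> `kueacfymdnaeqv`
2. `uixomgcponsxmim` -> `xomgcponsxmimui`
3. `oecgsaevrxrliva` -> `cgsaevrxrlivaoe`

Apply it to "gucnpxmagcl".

Rule — move the first 2 characters to the end (rotate left by 2).
"gucnpxmagcl" → "cnpxmagclgu".

cnpxmagclgu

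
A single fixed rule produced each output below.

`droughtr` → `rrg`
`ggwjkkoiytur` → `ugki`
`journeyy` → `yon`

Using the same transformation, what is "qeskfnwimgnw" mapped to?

Looking at the pairs, the operation is to keep one character in every 3, starting at position 2 (positions 2nd, 5th, 8th, ...), then move the last character to the front.
So "qeskfnwimgnw" becomes "nefi".

nefi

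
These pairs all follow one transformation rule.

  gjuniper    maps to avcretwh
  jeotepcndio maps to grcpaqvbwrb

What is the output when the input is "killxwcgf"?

What's happening: move the first 3 characters to the end (rotate left by 3), then shift every letter 13 places forward in the alphabet (wrapping around) — i.e. ROT13.
"killxwcgf" → "lxwcgfkil" → "ykjptsxvy".
(Check on "gjuniper": → "nipergju" → "avcretwh" ✓)

ykjptsxvy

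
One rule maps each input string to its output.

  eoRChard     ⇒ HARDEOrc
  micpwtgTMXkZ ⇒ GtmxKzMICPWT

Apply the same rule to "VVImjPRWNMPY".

rwnmpyvviMJp

In each case the input is transformed by: flip the case of every letter, then swap the front and back halves of the string.
For "VVImjPRWNMPY", step one produces "vviMJprwnmpy"; step two turns that into "rwnmpyvviMJp".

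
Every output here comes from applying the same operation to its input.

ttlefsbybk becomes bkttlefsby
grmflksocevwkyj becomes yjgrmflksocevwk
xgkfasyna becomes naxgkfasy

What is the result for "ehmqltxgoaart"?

In each case the input is transformed by: move the last 2 characters to the front (rotate right by 2).
Applying that to "ehmqltxgoaart" gives "rtehmqltxgoaa".

rtehmqltxgoaa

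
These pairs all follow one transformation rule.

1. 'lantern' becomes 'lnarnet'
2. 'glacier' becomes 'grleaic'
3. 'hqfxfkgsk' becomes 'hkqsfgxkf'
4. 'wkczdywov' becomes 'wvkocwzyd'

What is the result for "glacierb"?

What's happening: take characters alternately from the front and the back (1st, last, 2nd, 2nd-last, ...).
Doing the same to "glacierb": "gblraeci".

gblraeci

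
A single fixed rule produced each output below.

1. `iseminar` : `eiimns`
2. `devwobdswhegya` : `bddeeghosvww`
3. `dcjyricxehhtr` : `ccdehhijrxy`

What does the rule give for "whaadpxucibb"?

Rule — delete the last 2 characters, then sort the characters into alphabetical order.
Starting from "whaadpxucibb": after the first operation, "whaadpxuci"; after the second, "aacdhipuwx".

aacdhipuwx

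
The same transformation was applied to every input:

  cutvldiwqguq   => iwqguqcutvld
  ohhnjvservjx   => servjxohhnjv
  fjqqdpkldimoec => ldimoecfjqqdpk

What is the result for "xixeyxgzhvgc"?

gzhvgcxixeyx

The transformation: swap the front and back halves of the string.
"xixeyxgzhvgc" → "gzhvgcxixeyx".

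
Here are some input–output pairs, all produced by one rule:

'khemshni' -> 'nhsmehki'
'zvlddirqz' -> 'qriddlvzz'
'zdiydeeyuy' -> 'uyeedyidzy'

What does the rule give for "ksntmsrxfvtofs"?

Each output is the input with this applied: reverse the string, then move the first character to the end.
Applying both steps to "ksntmsrxfvtofs": "sfotvfxrsmtnsk", then "fotvfxrsmtnsks".

fotvfxrsmtnsks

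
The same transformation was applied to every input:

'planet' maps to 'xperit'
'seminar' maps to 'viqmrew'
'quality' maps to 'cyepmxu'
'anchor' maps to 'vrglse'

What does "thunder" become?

Rule — shift every letter 4 places forward in the alphabet (wrapping around), then swap the first and last characters.
For "thunder" the result is "vlyrhix".

vlyrhix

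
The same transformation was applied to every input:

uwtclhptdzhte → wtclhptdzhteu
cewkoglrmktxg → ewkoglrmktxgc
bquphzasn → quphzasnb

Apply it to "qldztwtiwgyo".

In each case the input is transformed by: move the first character to the end.
Doing the same to "qldztwtiwgyo": "ldztwtiwgyoq".

ldztwtiwgyoq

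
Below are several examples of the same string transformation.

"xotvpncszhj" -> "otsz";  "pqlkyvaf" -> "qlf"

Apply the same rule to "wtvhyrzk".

tvk

The transformation: swap each adjacent pair of characters (1↔2, 3↔4, ...), then keep one character in every 3, starting at position 1 (positions 1st, 4th, 7th, ...).
"wtvhyrzk" → "twhvrykz" → "tvk".
(Check on "pqlkyvaf": → "qpklvyfa" → "qlf" ✓)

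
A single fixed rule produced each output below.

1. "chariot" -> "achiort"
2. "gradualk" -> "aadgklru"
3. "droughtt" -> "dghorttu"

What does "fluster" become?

The rule is to sort the characters into alphabetical order.
Applying that to "fluster" gives "eflrstu".

eflrstu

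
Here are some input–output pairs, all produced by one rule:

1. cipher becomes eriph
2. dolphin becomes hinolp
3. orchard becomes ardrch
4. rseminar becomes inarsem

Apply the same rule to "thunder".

The rule is to delete the first character, then move the first 3 characters to the end (rotate left by 3).
For "thunder", step one produces "hunder"; step two turns that into "derhun".
(Check on "dolphin": → "olphin" → "hinolp" ✓)

derhun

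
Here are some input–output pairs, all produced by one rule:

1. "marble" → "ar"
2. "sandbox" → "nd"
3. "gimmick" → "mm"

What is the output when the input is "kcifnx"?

ci

Looking at the pairs, the operation is to move the last 3 characters to the front (rotate right by 3), then keep only the last 2 characters.
For "kcifnx" the result is "ci".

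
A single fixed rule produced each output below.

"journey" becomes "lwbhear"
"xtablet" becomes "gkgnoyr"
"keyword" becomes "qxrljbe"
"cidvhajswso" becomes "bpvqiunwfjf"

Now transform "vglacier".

Each output is the input with this applied: shift every letter 13 places forward in the alphabet (wrapping around) — i.e. ROT13, then move the last character to the front.
Starting from "vglacier": after the first operation, "itynpvre"; after the second, "eitynpvr".
(Check on "keyword": → "xrljbeq" → "qxrljbe" ✓)

eitynpvr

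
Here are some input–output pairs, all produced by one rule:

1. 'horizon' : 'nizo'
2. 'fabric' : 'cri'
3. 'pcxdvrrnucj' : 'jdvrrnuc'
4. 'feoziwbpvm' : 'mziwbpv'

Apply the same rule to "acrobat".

Rule — delete the first 3 characters, then move the last character to the front.
Working it through for "acrobat": intermediate "obat", final "toba".

toba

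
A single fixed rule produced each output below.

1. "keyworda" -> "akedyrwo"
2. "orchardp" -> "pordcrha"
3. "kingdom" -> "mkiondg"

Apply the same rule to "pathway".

The transformation: swap the first and last characters, then take characters alternately from the front and the back (1st, last, 2nd, 2nd-last, ...).
On "pathway": the first step gives "yathwap", and the second then gives "ypaatwh".

ypaatwh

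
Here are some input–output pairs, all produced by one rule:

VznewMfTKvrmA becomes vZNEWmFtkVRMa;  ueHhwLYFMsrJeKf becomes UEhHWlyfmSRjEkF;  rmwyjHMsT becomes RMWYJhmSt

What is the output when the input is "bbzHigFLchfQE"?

BBZhIGflCHFqe

The transformation: flip the case of every letter.
"bbzHigFLchfQE" → "BBZhIGflCHFqe".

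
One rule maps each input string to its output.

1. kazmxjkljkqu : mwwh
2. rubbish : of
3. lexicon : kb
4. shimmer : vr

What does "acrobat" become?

en

The rule is to keep one character in every 3, starting at position 3 (positions 3rd, 6th, 9th, ...), then shift every letter 13 places forward in the alphabet (wrapping around) — i.e. ROT13.
"acrobat" → "ra" → "en".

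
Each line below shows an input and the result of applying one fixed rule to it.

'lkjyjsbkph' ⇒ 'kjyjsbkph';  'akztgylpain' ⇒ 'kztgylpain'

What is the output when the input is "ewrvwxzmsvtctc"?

wrvwxzmsvtctc

The pattern: delete the first character.
So "ewrvwxzmsvtctc" becomes "wrvwxzmsvtctc".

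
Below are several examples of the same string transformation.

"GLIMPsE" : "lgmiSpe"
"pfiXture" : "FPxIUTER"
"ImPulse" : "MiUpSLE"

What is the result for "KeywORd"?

EkWYroD

In each case the input is transformed by: swap each adjacent pair of characters (1↔2, 3↔4, ...), then flip the case of every letter.
Starting from "KeywORd": after the first operation, "eKwyROd"; after the second, "EkWYroD".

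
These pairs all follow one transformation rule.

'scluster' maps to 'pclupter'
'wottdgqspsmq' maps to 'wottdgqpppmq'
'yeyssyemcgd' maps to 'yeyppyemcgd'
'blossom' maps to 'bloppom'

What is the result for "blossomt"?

bloppomt

Looking at the pairs, the operation is to replace every "s" with "p".
On "blossomt" that produces "bloppomt".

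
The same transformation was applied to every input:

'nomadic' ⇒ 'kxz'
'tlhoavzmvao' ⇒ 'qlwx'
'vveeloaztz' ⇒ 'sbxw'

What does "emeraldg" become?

boa

Looking at the pairs, the operation is to keep one character in every 3, starting at position 1 (positions 1st, 4th, 7th, ...), then shift every letter 3 places backward in the alphabet (wrapping around).
On "emeraldg": the first step gives "erd", and the second then gives "boa".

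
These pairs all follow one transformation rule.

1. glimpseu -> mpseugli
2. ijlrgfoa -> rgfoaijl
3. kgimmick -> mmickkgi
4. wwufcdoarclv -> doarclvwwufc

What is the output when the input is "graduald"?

dualdgra

Rule — move the last character to the front, then swap the front and back halves of the string.
"graduald" → "dgradual" → "dualdgra".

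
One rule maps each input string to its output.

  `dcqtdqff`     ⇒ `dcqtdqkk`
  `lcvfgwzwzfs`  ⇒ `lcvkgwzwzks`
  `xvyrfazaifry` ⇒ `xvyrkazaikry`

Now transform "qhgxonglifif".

What's happening: replace every "f" with "k".
"qhgxonglifif" → "qhgxonglikik".

qhgxonglikik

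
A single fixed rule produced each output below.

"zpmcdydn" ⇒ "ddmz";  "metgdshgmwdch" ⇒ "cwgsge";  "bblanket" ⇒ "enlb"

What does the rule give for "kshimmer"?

emhk

Each output is the input with this applied: reverse the string, then keep every other character starting from the second (positions 2nd, 4th, 6th, ...).
"kshimmer" → "remmihsk" → "emhk".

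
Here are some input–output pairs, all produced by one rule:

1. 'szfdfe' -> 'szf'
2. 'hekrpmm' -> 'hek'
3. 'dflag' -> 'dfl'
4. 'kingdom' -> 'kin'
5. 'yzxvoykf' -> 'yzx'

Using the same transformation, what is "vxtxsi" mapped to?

The rule is to keep only the first 3 characters.
On "vxtxsi" that produces "vxt".

vxt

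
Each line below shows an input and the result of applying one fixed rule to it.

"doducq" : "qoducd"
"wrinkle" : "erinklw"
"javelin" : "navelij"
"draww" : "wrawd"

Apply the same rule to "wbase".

ebasw

The rule is to swap the first and last characters.
Doing the same to "wbase": "ebasw".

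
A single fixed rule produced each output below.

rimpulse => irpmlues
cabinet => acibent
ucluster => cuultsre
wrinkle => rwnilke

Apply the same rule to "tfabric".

ftbairc

Each output is the input with this applied: swap each adjacent pair of characters (1↔2, 3↔4, ...).
Applying that to "tfabric" gives "ftbairc".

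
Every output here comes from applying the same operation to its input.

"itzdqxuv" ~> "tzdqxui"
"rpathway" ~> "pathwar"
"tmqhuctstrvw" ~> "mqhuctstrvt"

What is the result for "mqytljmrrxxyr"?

qytljmrrxxym

Each output is the input with this applied: delete the last character, then move the first character to the end.
"mqytljmrrxxyr" → "mqytljmrrxxy" → "qytljmrrxxym".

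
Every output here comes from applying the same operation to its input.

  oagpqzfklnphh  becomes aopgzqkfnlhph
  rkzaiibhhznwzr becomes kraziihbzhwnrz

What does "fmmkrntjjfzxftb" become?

mfkmnrjtfjxztfb

In each case the input is transformed by: swap each adjacent pair of characters (1↔2, 3↔4, ...).
So "fmmkrntjjfzxftb" becomes "mfkmnrjtfjxztfb".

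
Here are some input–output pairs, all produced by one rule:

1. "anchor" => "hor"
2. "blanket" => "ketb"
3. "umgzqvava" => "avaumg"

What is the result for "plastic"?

ticp

Looking at the pairs, the operation is to move the last 3 characters to the front (rotate right by 3), then delete the last 3 characters.
Working it through for "plastic": intermediate "ticplas", final "ticp".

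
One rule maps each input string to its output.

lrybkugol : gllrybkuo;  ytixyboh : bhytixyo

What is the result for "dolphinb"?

ibdolphn

Rule — move the last 2 characters to the front (rotate right by 2), then swap the first and last characters.
On "dolphinb" that produces "ibdolphn".
(Check on "lrybkugol": → "ollrybkug" → "gllrybkuo" ✓)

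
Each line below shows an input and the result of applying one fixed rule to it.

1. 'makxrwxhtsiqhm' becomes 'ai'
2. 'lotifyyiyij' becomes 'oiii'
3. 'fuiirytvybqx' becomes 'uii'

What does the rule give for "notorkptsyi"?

ooi

What's happening: keep only the vowels.
For "notorkptsyi" the result is "ooi".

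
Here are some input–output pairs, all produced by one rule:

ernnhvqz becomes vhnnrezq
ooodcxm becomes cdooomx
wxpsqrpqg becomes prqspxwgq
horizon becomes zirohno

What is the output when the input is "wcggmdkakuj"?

kakdmggcwju

What's happening: reverse the string, then move the first 2 characters to the end (rotate left by 2).
Starting from "wcggmdkakuj": after the first operation, "jukakdmggcw"; after the second, "kakdmggcwju".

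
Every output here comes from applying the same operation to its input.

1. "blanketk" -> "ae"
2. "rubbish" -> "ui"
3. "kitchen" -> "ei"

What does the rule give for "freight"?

Each output is the input with this applied: move the last 2 characters to the front (rotate right by 2), then keep only the vowels.
Working it through for "freight": intermediate "htfreig", final "ei".

ei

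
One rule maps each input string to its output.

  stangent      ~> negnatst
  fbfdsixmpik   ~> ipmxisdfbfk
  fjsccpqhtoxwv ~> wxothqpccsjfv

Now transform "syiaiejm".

Looking at the pairs, the operation is to move the last character to the front, then reverse the string.
For "syiaiejm", step one produces "msyiaiej"; step two turns that into "jeiaiysm".
(Check on "fjsccpqhtoxwv": → "vfjsccpqhtoxw" → "wxothqpccsjfv" ✓)

jeiaiysm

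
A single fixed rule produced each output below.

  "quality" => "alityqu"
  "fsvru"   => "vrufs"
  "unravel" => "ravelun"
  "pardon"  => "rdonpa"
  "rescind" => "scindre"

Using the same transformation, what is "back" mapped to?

ckba

Each output is the input with this applied: move the first 2 characters to the end (rotate left by 2).
On "back" that produces "ckba".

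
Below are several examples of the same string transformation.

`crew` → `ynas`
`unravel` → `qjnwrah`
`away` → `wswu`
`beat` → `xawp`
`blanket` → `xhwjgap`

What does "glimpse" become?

cheiloa

The transformation: shift every letter 4 places backward in the alphabet (wrapping around).
So "glimpse" becomes "cheiloa".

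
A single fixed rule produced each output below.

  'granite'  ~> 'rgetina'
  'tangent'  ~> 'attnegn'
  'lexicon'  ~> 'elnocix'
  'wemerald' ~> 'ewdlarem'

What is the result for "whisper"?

hwrepsi

Each output is the input with this applied: reverse the string, then move the last 2 characters to the front (rotate right by 2).
Applying both steps to "whisper": "repsihw", then "hwrepsi".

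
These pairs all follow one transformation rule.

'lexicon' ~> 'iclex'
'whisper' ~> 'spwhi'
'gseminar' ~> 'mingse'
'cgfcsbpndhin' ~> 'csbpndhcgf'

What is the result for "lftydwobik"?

ydwoblft

In each case the input is transformed by: delete the last 2 characters, then move the first 3 characters to the end (rotate left by 3).
For "lftydwobik", step one produces "lftydwob"; step two turns that into "ydwoblft".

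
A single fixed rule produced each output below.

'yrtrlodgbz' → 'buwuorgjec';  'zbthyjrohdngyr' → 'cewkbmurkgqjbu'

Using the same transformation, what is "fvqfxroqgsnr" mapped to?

What's happening: shift every letter 3 places forward in the alphabet (wrapping around).
Doing the same to "fvqfxroqgsnr": "iytiaurtjvqu".

iytiaurtjvqu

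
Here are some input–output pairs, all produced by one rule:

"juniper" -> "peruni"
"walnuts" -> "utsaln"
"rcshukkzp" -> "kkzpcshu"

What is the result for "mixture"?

The pattern: delete the first character, then swap the front and back halves of the string.
On "mixture": the first step gives "ixture", and the second then gives "ureixt".

ureixt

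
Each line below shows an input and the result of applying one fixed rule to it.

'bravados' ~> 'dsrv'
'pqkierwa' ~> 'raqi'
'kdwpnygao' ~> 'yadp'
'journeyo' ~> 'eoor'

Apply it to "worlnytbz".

In each case the input is transformed by: keep every other character starting from the second (positions 2nd, 4th, 6th, ...), then swap the front and back halves of the string.
For "worlnytbz", step one produces "olyb"; step two turns that into "ybol".
(Check on "pqkierwa": → "qira" → "raqi" ✓)

ybol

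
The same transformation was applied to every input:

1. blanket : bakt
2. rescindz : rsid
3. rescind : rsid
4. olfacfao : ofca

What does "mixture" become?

The pattern: keep every other character starting from the first (positions 1st, 3rd, 5th, ...).
"mixture" → "mxue".

mxue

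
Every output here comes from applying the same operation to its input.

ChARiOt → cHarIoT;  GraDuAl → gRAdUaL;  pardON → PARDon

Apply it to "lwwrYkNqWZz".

The pattern: flip the case of every letter.
For "lwwrYkNqWZz" the result is "LWWRyKnQwzZ".

LWWRyKnQwzZ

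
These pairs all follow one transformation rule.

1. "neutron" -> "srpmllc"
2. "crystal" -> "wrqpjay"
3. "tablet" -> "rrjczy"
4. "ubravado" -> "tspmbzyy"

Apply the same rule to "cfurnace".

spldcaay

What's happening: sort the characters into reverse alphabetical order, then shift every letter 2 places backward in the alphabet (wrapping around).
Applying both steps to "cfurnace": "urnfecca", then "spldcaay".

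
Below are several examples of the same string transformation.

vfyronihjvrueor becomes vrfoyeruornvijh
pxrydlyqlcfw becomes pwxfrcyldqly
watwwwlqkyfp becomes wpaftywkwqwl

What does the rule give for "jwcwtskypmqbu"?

juwbcqwmtpsyk

Rule — take characters alternately from the front and the back (1st, last, 2nd, 2nd-last, ...).
So "jwcwtskypmqbu" becomes "juwbcqwmtpsyk".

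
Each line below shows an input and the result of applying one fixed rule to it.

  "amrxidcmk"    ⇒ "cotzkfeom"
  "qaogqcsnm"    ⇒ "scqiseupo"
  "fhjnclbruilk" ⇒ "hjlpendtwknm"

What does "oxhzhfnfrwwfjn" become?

qzjbjhphtyyhlp

The rule is to shift every letter 2 places forward in the alphabet (wrapping around).
So "oxhzhfnfrwwfjn" becomes "qzjbjhphtyyhlp".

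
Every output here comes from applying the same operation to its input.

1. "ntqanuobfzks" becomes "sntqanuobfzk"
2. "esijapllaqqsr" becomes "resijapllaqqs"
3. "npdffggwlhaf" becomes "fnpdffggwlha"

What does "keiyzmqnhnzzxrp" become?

pkeiyzmqnhnzzxr

The rule is to move the last character to the front.
So "keiyzmqnhnzzxrp" becomes "pkeiyzmqnhnzzxr".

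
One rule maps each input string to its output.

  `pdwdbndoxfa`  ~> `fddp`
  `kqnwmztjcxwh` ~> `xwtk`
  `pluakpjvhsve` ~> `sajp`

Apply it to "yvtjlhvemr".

Looking at the pairs, the operation is to keep one character in every 3, starting at position 1 (positions 1st, 4th, 7th, ...), then swap the first and last characters.
On "yvtjlhvemr": the first step gives "yjvr", and the second then gives "rjvy".

rjvy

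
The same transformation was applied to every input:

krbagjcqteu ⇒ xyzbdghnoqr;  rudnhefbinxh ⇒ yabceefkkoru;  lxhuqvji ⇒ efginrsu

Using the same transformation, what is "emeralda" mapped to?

xxabbijo

Looking at the pairs, the operation is to sort the characters into alphabetical order, then shift every letter 3 places backward in the alphabet (wrapping around).
So "emeralda" becomes "xxabbijo".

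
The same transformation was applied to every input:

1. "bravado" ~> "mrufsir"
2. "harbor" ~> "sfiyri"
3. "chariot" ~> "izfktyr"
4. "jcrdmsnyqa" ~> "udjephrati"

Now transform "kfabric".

siztbwr

In each case the input is transformed by: shift every letter 9 places backward in the alphabet (wrapping around), then move the first 3 characters to the end (rotate left by 3).
Starting from "kfabric": after the first operation, "bwrsizt"; after the second, "siztbwr".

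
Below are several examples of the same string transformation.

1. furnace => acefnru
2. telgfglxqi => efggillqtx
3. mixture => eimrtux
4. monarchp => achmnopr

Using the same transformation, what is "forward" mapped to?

adforrw

Each output is the input with this applied: sort the characters into alphabetical order.
Doing the same to "forward": "adforrw".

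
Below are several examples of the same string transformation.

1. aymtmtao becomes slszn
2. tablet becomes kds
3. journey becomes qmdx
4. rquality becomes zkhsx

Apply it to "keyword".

vnqc

Each output is the input with this applied: shift every letter 1 place backward in the alphabet (wrapping around), then delete the first 3 characters.
For "keyword", step one produces "jdxvnqc"; step two turns that into "vnqc".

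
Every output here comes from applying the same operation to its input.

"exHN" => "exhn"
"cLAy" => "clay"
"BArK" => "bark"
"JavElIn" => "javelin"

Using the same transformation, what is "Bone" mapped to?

What's happening: convert every letter to lowercase.
For "Bone" the result is "bone".

bone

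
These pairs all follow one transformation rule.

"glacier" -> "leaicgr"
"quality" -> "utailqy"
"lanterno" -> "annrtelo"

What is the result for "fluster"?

leutsfr

Each output is the input with this applied: take characters alternately from the front and the back (1st, last, 2nd, 2nd-last, ...), then move the first 2 characters to the end (rotate left by 2).
Working it through for "fluster": intermediate "frleuts", final "leutsfr".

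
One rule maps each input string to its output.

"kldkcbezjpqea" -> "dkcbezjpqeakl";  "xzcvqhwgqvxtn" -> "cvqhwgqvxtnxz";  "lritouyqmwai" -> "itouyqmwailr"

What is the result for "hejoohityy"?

Looking at the pairs, the operation is to move the first 2 characters to the end (rotate left by 2).
On "hejoohityy" that produces "joohityyhe".

joohityyhe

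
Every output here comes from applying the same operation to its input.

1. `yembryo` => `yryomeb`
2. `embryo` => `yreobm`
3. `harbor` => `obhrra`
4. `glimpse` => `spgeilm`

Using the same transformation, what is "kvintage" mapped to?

gakeivtn

What's happening: move the last 3 characters to the front (rotate right by 3), then swap each adjacent pair of characters (1↔2, 3↔4, ...).
On "kvintage": the first step gives "agekvint", and the second then gives "gakeivtn".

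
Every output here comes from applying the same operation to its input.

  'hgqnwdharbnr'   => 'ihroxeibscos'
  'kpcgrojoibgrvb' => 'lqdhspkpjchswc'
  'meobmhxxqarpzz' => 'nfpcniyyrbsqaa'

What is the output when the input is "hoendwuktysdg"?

ipfoexvluzteh

Rule — shift every letter 1 place forward in the alphabet (wrapping around).
Doing the same to "hoendwuktysdg": "ipfoexvluzteh".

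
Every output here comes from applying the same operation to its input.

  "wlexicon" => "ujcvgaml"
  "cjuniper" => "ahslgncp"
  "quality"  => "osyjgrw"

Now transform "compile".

amkngjc

The transformation: shift every letter 2 places backward in the alphabet (wrapping around).
Doing the same to "compile": "amkngjc".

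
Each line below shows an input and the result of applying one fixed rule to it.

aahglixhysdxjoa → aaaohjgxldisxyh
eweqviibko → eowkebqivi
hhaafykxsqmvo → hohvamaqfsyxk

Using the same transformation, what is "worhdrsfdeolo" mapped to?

woolroheddrfs

Rule — take characters alternately from the front and the back (1st, last, 2nd, 2nd-last, ...).
So "worhdrsfdeolo" becomes "woolroheddrfs".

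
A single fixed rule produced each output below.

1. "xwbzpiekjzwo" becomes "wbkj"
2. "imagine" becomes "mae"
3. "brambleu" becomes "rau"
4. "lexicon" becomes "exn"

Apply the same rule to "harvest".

art

In each case the input is transformed by: swap each adjacent pair of characters (1↔2, 3↔4, ...), then keep one character in every 3, starting at position 1 (positions 1st, 4th, 7th, ...).
"harvest" → "ahvrset" → "art".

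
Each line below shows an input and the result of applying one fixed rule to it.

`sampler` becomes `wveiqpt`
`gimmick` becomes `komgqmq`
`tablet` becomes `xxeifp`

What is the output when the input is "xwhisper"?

What's happening: take characters alternately from the front and the back (1st, last, 2nd, 2nd-last, ...), then shift every letter 4 places forward in the alphabet (wrapping around).
Applying both steps to "xwhisper": "xrwehpis", then "bvailtmw".

bvailtmw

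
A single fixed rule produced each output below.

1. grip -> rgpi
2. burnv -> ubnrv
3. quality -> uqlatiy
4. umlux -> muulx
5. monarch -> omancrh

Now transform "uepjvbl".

eujpbvl

In each case the input is transformed by: swap each adjacent pair of characters (1↔2, 3↔4, ...).
On "uepjvbl" that produces "eujpbvl".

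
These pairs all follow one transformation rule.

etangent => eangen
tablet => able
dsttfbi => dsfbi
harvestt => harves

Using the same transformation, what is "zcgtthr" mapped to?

zcghr

The pattern: remove every "t".
On "zcgtthr" that produces "zcghr".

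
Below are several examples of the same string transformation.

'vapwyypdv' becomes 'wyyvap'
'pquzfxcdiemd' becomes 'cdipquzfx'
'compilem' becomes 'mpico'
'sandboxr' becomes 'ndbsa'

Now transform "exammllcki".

What's happening: delete the last 3 characters, then move the last 3 characters to the front (rotate right by 3).
On "exammllcki": the first step gives "exammll", and the second then gives "mllexam".

mllexam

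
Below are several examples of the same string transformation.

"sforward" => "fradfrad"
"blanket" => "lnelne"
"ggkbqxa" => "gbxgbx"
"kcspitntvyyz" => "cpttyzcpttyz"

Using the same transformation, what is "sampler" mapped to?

Rule — keep every other character starting from the second (positions 2nd, 4th, 6th, ...), then write the whole string twice.
"sampler" → "ape" → "apeape".

apeape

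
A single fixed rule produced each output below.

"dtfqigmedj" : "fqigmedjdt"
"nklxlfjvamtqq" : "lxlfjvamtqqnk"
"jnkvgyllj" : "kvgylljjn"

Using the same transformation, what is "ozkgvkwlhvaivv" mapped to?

Each output is the input with this applied: move the first 2 characters to the end (rotate left by 2).
"ozkgvkwlhvaivv" → "kgvkwlhvaivvoz".

kgvkwlhvaivvoz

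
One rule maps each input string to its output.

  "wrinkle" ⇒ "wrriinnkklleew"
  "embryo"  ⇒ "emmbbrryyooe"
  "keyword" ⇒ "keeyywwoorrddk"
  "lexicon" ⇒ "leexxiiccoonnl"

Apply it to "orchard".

orrcchhaarrddo

Each output is the input with this applied: double every character, then move the first character to the end.
On "orchard": the first step gives "oorrcchhaarrdd", and the second then gives "orrcchhaarrddo".
(Check on "lexicon": → "lleexxiiccoonn" → "leexxiiccoonnl" ✓)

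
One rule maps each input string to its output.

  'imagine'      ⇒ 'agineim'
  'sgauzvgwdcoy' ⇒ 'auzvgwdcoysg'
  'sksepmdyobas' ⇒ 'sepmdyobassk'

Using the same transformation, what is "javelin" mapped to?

velinja

Looking at the pairs, the operation is to move the first 2 characters to the end (rotate left by 2).
"javelin" → "velinja".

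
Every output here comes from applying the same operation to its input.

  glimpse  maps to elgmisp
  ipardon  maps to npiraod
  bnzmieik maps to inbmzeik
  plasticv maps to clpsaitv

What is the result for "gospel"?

eogpsl

In each case the input is transformed by: swap each adjacent pair of characters (1↔2, 3↔4, ...), then move the last character to the front.
Doing the same to "gospel": "eogpsl".
(Check on "ipardon": → "piraodn" → "npiraod" ✓)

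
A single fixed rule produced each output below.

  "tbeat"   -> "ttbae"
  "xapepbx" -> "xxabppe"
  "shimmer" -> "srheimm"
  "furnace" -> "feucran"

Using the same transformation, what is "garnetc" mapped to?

Each output is the input with this applied: take characters alternately from the front and the back (1st, last, 2nd, 2nd-last, ...).
"garnetc" → "gcatren".

gcatren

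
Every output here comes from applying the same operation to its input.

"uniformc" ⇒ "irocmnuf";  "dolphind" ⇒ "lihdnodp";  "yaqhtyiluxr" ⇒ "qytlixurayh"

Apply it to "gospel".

Looking at the pairs, the operation is to swap each adjacent pair of characters (1↔2, 3↔4, ...), then move the first 3 characters to the end (rotate left by 3).
For "gospel", step one produces "ogpsle"; step two turns that into "sleogp".

sleogp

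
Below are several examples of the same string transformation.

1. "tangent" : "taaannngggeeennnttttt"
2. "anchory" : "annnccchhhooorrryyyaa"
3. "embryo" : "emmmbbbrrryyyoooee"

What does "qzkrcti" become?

qzzzkkkrrrccctttiiiqq

The pattern: repeat every character 3 times, then move the first 2 characters to the end (rotate left by 2).
"qzkrcti" → "qqqzzzkkkrrrccctttiii" → "qzzzkkkrrrccctttiiiqq".
(Check on "anchory": → "aaannnccchhhooorrryyy" → "annnccchhhooorrryyyaa" ✓)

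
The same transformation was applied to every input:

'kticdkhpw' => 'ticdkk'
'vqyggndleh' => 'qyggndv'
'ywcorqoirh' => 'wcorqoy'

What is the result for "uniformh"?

nifou

The transformation: delete the last 3 characters, then move the first character to the end.
"uniformh" → "unifo" → "nifou".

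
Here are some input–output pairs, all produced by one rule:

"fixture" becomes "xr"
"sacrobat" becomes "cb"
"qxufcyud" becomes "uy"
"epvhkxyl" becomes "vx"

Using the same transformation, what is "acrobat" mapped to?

The pattern: keep one character in every 3, starting at position 3 (positions 3rd, 6th, 9th, ...).
"acrobat" → "ra".

ra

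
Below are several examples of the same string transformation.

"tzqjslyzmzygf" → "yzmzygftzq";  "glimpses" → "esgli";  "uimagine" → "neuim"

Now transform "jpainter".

erjpa

What's happening: move the first 3 characters to the end (rotate left by 3), then delete the first 3 characters.
For "jpainter", step one produces "interjpa"; step two turns that into "erjpa".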